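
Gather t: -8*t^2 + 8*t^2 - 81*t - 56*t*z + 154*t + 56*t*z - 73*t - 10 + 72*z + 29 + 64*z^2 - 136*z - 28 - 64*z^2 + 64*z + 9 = 0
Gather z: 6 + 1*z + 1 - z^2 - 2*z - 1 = -z^2 - z + 6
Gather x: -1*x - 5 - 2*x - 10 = -3*x - 15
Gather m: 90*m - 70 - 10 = 90*m - 80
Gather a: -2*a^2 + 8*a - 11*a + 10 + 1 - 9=-2*a^2 - 3*a + 2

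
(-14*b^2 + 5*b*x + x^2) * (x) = -14*b^2*x + 5*b*x^2 + x^3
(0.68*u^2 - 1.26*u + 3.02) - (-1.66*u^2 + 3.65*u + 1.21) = 2.34*u^2 - 4.91*u + 1.81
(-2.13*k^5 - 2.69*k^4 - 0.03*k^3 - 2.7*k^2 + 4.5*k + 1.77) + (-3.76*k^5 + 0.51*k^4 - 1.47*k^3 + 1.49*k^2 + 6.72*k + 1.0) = -5.89*k^5 - 2.18*k^4 - 1.5*k^3 - 1.21*k^2 + 11.22*k + 2.77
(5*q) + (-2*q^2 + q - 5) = -2*q^2 + 6*q - 5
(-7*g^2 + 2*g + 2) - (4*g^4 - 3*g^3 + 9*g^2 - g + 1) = -4*g^4 + 3*g^3 - 16*g^2 + 3*g + 1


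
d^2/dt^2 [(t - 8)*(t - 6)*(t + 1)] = 6*t - 26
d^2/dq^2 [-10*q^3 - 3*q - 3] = -60*q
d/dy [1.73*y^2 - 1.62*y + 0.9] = 3.46*y - 1.62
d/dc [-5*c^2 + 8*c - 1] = 8 - 10*c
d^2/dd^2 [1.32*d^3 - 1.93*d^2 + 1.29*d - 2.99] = 7.92*d - 3.86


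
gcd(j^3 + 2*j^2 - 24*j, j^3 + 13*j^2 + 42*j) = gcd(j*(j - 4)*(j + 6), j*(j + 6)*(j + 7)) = j^2 + 6*j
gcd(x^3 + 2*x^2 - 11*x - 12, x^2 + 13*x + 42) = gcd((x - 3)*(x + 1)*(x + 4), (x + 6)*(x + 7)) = 1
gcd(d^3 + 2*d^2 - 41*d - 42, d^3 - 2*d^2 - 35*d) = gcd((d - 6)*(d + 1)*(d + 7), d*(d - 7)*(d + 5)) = 1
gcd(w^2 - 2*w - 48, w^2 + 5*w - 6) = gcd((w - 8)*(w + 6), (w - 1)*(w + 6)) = w + 6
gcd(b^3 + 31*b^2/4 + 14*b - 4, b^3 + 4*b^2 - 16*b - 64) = b^2 + 8*b + 16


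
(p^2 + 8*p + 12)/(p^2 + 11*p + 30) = (p + 2)/(p + 5)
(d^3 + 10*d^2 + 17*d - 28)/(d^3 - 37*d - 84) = (d^2 + 6*d - 7)/(d^2 - 4*d - 21)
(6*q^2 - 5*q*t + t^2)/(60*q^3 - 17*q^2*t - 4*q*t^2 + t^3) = (2*q - t)/(20*q^2 + q*t - t^2)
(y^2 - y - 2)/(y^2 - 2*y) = (y + 1)/y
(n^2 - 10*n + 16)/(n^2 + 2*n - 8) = (n - 8)/(n + 4)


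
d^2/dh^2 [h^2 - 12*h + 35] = 2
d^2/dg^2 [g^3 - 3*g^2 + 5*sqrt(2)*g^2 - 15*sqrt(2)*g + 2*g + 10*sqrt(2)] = 6*g - 6 + 10*sqrt(2)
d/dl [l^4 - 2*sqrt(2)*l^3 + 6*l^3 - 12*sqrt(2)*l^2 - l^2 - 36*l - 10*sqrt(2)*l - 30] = 4*l^3 - 6*sqrt(2)*l^2 + 18*l^2 - 24*sqrt(2)*l - 2*l - 36 - 10*sqrt(2)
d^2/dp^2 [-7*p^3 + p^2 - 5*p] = 2 - 42*p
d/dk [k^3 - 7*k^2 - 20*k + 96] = 3*k^2 - 14*k - 20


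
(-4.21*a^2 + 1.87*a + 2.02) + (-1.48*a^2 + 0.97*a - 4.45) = -5.69*a^2 + 2.84*a - 2.43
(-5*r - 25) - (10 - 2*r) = -3*r - 35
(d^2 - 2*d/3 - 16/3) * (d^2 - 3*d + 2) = d^4 - 11*d^3/3 - 4*d^2/3 + 44*d/3 - 32/3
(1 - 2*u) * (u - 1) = -2*u^2 + 3*u - 1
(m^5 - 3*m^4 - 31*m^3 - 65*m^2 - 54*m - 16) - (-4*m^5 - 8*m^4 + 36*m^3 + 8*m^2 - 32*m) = 5*m^5 + 5*m^4 - 67*m^3 - 73*m^2 - 22*m - 16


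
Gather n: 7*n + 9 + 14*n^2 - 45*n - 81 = 14*n^2 - 38*n - 72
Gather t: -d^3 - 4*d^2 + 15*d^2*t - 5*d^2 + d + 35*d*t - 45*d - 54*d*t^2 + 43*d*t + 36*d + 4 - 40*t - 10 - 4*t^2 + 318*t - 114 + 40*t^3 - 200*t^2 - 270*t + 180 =-d^3 - 9*d^2 - 8*d + 40*t^3 + t^2*(-54*d - 204) + t*(15*d^2 + 78*d + 8) + 60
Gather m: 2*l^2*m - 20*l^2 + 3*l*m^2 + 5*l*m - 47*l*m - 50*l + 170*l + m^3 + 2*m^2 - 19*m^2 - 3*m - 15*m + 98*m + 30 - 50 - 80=-20*l^2 + 120*l + m^3 + m^2*(3*l - 17) + m*(2*l^2 - 42*l + 80) - 100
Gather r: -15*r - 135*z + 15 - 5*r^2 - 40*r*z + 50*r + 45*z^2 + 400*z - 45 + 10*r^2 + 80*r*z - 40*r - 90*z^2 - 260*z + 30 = 5*r^2 + r*(40*z - 5) - 45*z^2 + 5*z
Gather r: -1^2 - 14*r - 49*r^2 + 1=-49*r^2 - 14*r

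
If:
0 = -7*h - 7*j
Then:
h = -j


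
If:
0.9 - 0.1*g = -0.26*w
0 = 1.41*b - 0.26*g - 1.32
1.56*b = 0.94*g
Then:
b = 1.35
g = 2.24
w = -2.60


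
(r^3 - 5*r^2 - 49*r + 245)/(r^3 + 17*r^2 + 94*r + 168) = (r^2 - 12*r + 35)/(r^2 + 10*r + 24)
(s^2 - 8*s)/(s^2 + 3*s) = (s - 8)/(s + 3)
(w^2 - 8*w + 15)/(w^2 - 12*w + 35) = (w - 3)/(w - 7)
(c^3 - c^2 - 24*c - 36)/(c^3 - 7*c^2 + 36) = (c + 3)/(c - 3)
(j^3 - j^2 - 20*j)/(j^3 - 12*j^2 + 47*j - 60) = j*(j + 4)/(j^2 - 7*j + 12)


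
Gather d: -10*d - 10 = -10*d - 10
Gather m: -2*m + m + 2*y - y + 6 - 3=-m + y + 3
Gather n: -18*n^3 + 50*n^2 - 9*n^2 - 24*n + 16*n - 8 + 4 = -18*n^3 + 41*n^2 - 8*n - 4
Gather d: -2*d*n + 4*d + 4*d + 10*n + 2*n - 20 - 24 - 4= d*(8 - 2*n) + 12*n - 48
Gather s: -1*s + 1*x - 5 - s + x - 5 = -2*s + 2*x - 10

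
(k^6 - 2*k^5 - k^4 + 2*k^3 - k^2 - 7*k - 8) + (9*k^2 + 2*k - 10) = k^6 - 2*k^5 - k^4 + 2*k^3 + 8*k^2 - 5*k - 18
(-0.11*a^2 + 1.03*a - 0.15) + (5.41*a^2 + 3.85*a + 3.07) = 5.3*a^2 + 4.88*a + 2.92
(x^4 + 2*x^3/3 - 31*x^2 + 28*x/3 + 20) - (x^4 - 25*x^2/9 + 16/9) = 2*x^3/3 - 254*x^2/9 + 28*x/3 + 164/9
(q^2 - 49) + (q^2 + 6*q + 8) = 2*q^2 + 6*q - 41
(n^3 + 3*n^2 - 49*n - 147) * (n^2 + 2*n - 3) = n^5 + 5*n^4 - 46*n^3 - 254*n^2 - 147*n + 441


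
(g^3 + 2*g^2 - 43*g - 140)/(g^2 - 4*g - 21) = (g^2 + 9*g + 20)/(g + 3)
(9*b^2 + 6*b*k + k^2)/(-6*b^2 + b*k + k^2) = (-3*b - k)/(2*b - k)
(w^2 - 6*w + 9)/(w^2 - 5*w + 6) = (w - 3)/(w - 2)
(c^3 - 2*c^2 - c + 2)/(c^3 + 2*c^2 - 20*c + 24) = (c^2 - 1)/(c^2 + 4*c - 12)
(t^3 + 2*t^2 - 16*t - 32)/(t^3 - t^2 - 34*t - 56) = (t - 4)/(t - 7)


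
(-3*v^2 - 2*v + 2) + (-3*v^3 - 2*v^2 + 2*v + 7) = -3*v^3 - 5*v^2 + 9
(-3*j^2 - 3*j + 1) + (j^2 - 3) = -2*j^2 - 3*j - 2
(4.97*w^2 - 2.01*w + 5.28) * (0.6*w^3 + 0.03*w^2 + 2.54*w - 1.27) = 2.982*w^5 - 1.0569*w^4 + 15.7315*w^3 - 11.2589*w^2 + 15.9639*w - 6.7056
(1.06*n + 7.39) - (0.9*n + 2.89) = 0.16*n + 4.5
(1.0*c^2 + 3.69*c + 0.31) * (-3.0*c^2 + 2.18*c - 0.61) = -3.0*c^4 - 8.89*c^3 + 6.5042*c^2 - 1.5751*c - 0.1891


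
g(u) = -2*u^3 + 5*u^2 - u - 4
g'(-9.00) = -577.00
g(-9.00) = 1868.00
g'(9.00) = -397.00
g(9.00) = -1066.00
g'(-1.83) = -39.39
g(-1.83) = 26.83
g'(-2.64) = -69.22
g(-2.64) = 70.29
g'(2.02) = -5.28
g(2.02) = -2.10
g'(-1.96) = -43.65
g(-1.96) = 32.23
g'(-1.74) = -36.57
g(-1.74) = 23.41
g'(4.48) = -76.62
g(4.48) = -87.96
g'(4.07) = -59.69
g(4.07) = -60.08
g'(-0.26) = -4.01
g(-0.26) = -3.37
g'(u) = -6*u^2 + 10*u - 1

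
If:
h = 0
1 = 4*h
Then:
No Solution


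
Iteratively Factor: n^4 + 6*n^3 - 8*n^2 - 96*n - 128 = (n + 4)*(n^3 + 2*n^2 - 16*n - 32) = (n - 4)*(n + 4)*(n^2 + 6*n + 8) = (n - 4)*(n + 4)^2*(n + 2)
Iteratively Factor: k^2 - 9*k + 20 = (k - 5)*(k - 4)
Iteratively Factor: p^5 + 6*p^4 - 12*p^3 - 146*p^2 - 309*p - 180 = (p + 1)*(p^4 + 5*p^3 - 17*p^2 - 129*p - 180) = (p + 1)*(p + 3)*(p^3 + 2*p^2 - 23*p - 60) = (p + 1)*(p + 3)^2*(p^2 - p - 20) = (p + 1)*(p + 3)^2*(p + 4)*(p - 5)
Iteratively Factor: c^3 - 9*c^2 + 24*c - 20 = (c - 2)*(c^2 - 7*c + 10) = (c - 2)^2*(c - 5)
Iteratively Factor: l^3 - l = (l)*(l^2 - 1) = l*(l - 1)*(l + 1)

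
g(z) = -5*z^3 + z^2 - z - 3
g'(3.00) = -130.00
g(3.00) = -132.00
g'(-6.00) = -553.00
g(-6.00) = 1119.00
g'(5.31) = -413.32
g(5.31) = -728.72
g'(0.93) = -12.11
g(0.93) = -7.09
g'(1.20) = -20.20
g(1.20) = -11.40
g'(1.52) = -32.62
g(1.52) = -19.77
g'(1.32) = -24.50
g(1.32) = -14.08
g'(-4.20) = -274.00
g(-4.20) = 389.28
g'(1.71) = -41.44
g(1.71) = -26.79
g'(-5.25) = -424.94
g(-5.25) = 753.33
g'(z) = -15*z^2 + 2*z - 1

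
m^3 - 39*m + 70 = (m - 5)*(m - 2)*(m + 7)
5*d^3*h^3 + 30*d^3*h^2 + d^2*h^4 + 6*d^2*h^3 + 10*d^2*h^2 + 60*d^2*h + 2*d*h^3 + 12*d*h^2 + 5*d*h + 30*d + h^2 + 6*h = (5*d + h)*(h + 6)*(d*h + 1)^2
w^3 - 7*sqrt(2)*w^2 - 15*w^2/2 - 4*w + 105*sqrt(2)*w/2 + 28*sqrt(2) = (w - 8)*(w + 1/2)*(w - 7*sqrt(2))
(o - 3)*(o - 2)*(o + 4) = o^3 - o^2 - 14*o + 24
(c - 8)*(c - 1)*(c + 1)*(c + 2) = c^4 - 6*c^3 - 17*c^2 + 6*c + 16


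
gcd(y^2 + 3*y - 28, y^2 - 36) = 1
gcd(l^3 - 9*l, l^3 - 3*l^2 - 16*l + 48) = l - 3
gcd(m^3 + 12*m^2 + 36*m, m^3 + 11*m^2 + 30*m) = m^2 + 6*m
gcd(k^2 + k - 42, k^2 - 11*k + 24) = 1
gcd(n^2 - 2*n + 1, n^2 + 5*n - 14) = 1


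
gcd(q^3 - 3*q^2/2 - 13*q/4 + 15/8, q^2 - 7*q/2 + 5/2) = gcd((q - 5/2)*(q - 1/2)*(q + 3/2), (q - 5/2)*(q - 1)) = q - 5/2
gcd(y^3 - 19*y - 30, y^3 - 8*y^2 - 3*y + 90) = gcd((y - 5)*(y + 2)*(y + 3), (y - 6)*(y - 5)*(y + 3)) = y^2 - 2*y - 15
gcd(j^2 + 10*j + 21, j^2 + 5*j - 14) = j + 7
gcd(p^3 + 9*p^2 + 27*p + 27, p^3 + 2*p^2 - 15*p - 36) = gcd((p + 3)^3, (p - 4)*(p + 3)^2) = p^2 + 6*p + 9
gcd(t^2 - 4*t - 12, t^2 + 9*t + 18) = 1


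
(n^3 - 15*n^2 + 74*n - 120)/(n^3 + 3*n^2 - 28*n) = (n^2 - 11*n + 30)/(n*(n + 7))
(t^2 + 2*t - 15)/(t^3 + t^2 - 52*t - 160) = (t - 3)/(t^2 - 4*t - 32)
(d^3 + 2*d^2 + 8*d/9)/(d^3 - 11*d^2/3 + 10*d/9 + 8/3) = d*(3*d + 4)/(3*d^2 - 13*d + 12)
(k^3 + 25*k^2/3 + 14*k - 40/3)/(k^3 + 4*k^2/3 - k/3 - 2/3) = (k^2 + 9*k + 20)/(k^2 + 2*k + 1)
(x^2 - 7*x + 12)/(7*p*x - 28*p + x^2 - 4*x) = (x - 3)/(7*p + x)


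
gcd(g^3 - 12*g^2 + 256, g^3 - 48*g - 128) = g^2 - 4*g - 32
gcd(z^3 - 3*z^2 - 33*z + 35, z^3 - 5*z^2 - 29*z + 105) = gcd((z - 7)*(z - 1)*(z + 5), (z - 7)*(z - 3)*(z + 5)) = z^2 - 2*z - 35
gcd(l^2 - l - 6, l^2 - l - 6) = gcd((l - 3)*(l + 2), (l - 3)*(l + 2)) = l^2 - l - 6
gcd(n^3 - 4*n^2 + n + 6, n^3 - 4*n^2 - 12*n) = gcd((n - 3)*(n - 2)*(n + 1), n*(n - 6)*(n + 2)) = 1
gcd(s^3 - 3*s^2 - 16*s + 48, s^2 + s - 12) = s^2 + s - 12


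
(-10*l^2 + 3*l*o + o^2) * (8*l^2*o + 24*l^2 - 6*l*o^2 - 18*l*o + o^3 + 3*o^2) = -80*l^4*o - 240*l^4 + 84*l^3*o^2 + 252*l^3*o - 20*l^2*o^3 - 60*l^2*o^2 - 3*l*o^4 - 9*l*o^3 + o^5 + 3*o^4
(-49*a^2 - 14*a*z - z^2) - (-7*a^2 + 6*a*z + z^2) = -42*a^2 - 20*a*z - 2*z^2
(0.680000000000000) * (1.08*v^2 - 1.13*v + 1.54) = 0.7344*v^2 - 0.7684*v + 1.0472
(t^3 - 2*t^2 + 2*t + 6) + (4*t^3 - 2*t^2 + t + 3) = 5*t^3 - 4*t^2 + 3*t + 9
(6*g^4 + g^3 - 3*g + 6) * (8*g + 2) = 48*g^5 + 20*g^4 + 2*g^3 - 24*g^2 + 42*g + 12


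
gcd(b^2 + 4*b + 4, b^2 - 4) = b + 2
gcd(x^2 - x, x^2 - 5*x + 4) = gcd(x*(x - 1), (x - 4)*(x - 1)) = x - 1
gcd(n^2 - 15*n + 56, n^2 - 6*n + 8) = 1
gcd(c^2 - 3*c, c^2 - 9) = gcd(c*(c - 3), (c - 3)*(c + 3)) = c - 3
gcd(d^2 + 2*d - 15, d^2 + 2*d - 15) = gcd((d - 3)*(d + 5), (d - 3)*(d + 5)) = d^2 + 2*d - 15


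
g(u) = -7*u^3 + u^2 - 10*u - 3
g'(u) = -21*u^2 + 2*u - 10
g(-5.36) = 1157.26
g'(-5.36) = -624.04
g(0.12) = -4.20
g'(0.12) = -10.06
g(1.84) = -61.62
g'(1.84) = -77.42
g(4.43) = -636.24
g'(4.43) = -413.26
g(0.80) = -13.94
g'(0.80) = -21.84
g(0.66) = -11.18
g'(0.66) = -17.83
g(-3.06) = 237.53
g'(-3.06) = -212.76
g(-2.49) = 136.17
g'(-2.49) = -145.18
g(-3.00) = 225.00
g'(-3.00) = -205.00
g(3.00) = -213.00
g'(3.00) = -193.00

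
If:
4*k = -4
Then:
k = -1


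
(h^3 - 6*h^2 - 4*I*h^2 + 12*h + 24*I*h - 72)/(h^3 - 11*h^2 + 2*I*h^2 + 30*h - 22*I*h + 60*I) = (h - 6*I)/(h - 5)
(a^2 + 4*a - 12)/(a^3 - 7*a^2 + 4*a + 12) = (a + 6)/(a^2 - 5*a - 6)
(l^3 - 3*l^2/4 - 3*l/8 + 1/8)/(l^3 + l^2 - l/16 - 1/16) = 2*(2*l^2 - l - 1)/(4*l^2 + 5*l + 1)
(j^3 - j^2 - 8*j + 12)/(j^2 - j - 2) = (j^2 + j - 6)/(j + 1)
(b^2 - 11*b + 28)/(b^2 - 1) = (b^2 - 11*b + 28)/(b^2 - 1)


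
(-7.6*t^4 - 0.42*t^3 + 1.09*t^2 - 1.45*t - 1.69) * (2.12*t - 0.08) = -16.112*t^5 - 0.2824*t^4 + 2.3444*t^3 - 3.1612*t^2 - 3.4668*t + 0.1352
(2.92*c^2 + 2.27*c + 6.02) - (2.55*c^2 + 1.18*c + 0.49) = 0.37*c^2 + 1.09*c + 5.53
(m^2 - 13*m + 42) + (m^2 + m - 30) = 2*m^2 - 12*m + 12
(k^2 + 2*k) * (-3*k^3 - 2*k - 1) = -3*k^5 - 6*k^4 - 2*k^3 - 5*k^2 - 2*k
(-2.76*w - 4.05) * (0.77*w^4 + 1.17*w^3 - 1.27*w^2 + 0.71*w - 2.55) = -2.1252*w^5 - 6.3477*w^4 - 1.2333*w^3 + 3.1839*w^2 + 4.1625*w + 10.3275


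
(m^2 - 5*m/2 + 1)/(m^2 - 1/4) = 2*(m - 2)/(2*m + 1)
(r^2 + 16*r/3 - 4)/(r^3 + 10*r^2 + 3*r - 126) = (r - 2/3)/(r^2 + 4*r - 21)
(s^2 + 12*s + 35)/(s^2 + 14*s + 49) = (s + 5)/(s + 7)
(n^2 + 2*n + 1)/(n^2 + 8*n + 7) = (n + 1)/(n + 7)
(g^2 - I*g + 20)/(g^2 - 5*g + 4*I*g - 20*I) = (g - 5*I)/(g - 5)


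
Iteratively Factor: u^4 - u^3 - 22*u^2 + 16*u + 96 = (u + 4)*(u^3 - 5*u^2 - 2*u + 24) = (u - 4)*(u + 4)*(u^2 - u - 6) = (u - 4)*(u + 2)*(u + 4)*(u - 3)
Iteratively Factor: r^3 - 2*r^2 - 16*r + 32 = (r - 4)*(r^2 + 2*r - 8) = (r - 4)*(r - 2)*(r + 4)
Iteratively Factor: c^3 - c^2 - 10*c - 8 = (c - 4)*(c^2 + 3*c + 2) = (c - 4)*(c + 1)*(c + 2)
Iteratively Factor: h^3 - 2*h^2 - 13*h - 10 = (h + 1)*(h^2 - 3*h - 10) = (h + 1)*(h + 2)*(h - 5)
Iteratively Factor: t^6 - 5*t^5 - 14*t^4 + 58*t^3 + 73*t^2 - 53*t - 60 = (t - 1)*(t^5 - 4*t^4 - 18*t^3 + 40*t^2 + 113*t + 60) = (t - 5)*(t - 1)*(t^4 + t^3 - 13*t^2 - 25*t - 12) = (t - 5)*(t - 1)*(t + 1)*(t^3 - 13*t - 12) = (t - 5)*(t - 4)*(t - 1)*(t + 1)*(t^2 + 4*t + 3) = (t - 5)*(t - 4)*(t - 1)*(t + 1)^2*(t + 3)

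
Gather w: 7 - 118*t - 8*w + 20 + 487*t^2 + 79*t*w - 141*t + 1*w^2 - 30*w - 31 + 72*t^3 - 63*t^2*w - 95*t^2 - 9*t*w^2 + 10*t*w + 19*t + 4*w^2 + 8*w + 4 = 72*t^3 + 392*t^2 - 240*t + w^2*(5 - 9*t) + w*(-63*t^2 + 89*t - 30)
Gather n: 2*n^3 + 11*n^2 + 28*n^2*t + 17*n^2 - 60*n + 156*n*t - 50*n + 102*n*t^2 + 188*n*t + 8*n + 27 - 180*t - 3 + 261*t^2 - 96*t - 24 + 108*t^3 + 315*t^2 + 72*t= 2*n^3 + n^2*(28*t + 28) + n*(102*t^2 + 344*t - 102) + 108*t^3 + 576*t^2 - 204*t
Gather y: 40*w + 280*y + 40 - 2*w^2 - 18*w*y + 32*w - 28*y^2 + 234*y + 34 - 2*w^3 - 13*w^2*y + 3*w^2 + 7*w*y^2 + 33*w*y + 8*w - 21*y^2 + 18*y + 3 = -2*w^3 + w^2 + 80*w + y^2*(7*w - 49) + y*(-13*w^2 + 15*w + 532) + 77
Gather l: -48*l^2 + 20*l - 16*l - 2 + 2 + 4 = -48*l^2 + 4*l + 4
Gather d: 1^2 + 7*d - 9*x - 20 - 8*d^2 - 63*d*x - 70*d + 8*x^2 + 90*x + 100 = -8*d^2 + d*(-63*x - 63) + 8*x^2 + 81*x + 81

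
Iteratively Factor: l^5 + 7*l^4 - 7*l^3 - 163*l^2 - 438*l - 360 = (l + 4)*(l^4 + 3*l^3 - 19*l^2 - 87*l - 90) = (l - 5)*(l + 4)*(l^3 + 8*l^2 + 21*l + 18) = (l - 5)*(l + 3)*(l + 4)*(l^2 + 5*l + 6) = (l - 5)*(l + 2)*(l + 3)*(l + 4)*(l + 3)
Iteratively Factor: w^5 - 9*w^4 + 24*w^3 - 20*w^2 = (w - 2)*(w^4 - 7*w^3 + 10*w^2) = (w - 2)^2*(w^3 - 5*w^2) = (w - 5)*(w - 2)^2*(w^2) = w*(w - 5)*(w - 2)^2*(w)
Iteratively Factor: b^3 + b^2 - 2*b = (b - 1)*(b^2 + 2*b) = (b - 1)*(b + 2)*(b)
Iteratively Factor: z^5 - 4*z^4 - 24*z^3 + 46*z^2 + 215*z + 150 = (z - 5)*(z^4 + z^3 - 19*z^2 - 49*z - 30) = (z - 5)^2*(z^3 + 6*z^2 + 11*z + 6) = (z - 5)^2*(z + 1)*(z^2 + 5*z + 6) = (z - 5)^2*(z + 1)*(z + 2)*(z + 3)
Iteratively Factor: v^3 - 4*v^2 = (v)*(v^2 - 4*v) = v^2*(v - 4)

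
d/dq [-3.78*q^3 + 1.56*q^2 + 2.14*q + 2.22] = -11.34*q^2 + 3.12*q + 2.14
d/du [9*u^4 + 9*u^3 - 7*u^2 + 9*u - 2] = 36*u^3 + 27*u^2 - 14*u + 9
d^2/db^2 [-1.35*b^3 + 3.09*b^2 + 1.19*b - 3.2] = 6.18 - 8.1*b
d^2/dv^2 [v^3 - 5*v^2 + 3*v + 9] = 6*v - 10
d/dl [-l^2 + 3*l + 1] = 3 - 2*l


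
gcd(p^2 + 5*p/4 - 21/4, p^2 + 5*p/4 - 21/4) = p^2 + 5*p/4 - 21/4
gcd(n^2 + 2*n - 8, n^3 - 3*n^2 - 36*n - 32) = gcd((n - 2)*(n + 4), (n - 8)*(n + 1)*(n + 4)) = n + 4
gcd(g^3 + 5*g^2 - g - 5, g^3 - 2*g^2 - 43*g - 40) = g^2 + 6*g + 5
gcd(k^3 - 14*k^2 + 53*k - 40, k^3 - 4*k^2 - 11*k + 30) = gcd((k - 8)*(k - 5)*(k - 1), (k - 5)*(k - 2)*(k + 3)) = k - 5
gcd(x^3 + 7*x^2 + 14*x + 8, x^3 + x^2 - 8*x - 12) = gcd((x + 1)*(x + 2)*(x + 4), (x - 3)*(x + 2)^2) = x + 2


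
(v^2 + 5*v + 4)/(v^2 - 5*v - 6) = (v + 4)/(v - 6)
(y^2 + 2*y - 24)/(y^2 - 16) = (y + 6)/(y + 4)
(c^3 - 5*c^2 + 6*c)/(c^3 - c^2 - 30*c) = (-c^2 + 5*c - 6)/(-c^2 + c + 30)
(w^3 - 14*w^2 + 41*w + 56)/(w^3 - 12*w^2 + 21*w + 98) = (w^2 - 7*w - 8)/(w^2 - 5*w - 14)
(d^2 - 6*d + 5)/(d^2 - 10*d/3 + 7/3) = 3*(d - 5)/(3*d - 7)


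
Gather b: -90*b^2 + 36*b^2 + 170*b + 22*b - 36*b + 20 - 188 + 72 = -54*b^2 + 156*b - 96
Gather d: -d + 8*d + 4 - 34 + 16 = 7*d - 14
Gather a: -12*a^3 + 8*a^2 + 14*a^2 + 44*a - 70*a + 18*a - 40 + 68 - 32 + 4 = -12*a^3 + 22*a^2 - 8*a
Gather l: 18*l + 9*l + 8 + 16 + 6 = 27*l + 30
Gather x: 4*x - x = 3*x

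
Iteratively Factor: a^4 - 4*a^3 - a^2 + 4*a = (a - 1)*(a^3 - 3*a^2 - 4*a) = (a - 1)*(a + 1)*(a^2 - 4*a) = (a - 4)*(a - 1)*(a + 1)*(a)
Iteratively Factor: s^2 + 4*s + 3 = (s + 1)*(s + 3)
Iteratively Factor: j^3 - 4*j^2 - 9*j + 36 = (j - 3)*(j^2 - j - 12) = (j - 3)*(j + 3)*(j - 4)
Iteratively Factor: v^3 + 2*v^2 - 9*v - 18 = (v + 2)*(v^2 - 9) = (v + 2)*(v + 3)*(v - 3)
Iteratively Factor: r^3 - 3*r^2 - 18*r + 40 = (r - 5)*(r^2 + 2*r - 8) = (r - 5)*(r - 2)*(r + 4)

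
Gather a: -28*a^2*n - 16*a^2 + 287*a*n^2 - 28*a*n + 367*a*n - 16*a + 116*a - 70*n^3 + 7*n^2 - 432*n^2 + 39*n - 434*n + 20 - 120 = a^2*(-28*n - 16) + a*(287*n^2 + 339*n + 100) - 70*n^3 - 425*n^2 - 395*n - 100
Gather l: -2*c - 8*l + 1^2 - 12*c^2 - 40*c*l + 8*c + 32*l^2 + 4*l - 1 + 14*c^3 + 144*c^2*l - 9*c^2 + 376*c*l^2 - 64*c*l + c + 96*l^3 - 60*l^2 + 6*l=14*c^3 - 21*c^2 + 7*c + 96*l^3 + l^2*(376*c - 28) + l*(144*c^2 - 104*c + 2)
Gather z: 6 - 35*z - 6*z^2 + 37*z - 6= -6*z^2 + 2*z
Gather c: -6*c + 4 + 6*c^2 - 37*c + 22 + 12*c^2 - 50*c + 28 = 18*c^2 - 93*c + 54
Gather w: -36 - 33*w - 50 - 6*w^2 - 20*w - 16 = -6*w^2 - 53*w - 102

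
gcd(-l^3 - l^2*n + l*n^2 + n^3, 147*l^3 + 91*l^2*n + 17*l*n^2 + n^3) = 1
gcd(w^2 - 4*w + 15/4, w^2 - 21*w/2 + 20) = w - 5/2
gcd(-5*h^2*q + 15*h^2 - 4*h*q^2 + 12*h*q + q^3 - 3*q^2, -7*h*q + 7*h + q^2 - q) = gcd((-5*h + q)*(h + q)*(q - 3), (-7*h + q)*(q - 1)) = 1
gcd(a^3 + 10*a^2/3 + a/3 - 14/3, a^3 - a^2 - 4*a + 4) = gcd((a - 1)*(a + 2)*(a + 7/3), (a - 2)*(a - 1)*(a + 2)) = a^2 + a - 2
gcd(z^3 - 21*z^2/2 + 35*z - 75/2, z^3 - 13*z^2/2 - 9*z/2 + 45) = z - 3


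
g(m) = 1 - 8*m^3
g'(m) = -24*m^2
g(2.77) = -169.03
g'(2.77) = -184.15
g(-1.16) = 13.49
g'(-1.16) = -32.29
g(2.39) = -108.22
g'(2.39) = -137.09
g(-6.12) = 1834.77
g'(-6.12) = -898.91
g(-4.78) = 874.72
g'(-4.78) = -548.36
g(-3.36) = 304.46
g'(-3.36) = -270.95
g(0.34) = 0.69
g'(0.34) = -2.77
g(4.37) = -666.63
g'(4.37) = -458.33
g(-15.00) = 27001.00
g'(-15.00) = -5400.00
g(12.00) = -13823.00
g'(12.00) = -3456.00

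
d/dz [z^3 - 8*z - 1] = 3*z^2 - 8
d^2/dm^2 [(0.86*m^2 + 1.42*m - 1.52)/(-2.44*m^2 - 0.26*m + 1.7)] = (-15.817056*m^3 + 32.893152*m^2 - 29.555232*m + 6.589344)/(14.526784*m^6 + 4.643808*m^5 - 29.868528*m^4 - 6.453304*m^3 + 20.81004*m^2 + 2.2542*m - 4.913)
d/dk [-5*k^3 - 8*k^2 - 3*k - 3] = -15*k^2 - 16*k - 3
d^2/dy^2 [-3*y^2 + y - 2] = -6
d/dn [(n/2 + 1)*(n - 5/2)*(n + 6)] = 3*n^2/2 + 11*n/2 - 4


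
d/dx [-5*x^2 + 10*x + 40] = 10 - 10*x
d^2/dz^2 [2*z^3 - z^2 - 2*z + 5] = 12*z - 2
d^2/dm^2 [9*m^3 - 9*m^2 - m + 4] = 54*m - 18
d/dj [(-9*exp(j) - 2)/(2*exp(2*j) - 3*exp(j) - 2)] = (18*exp(2*j) + 8*exp(j) + 12)*exp(j)/(4*exp(4*j) - 12*exp(3*j) + exp(2*j) + 12*exp(j) + 4)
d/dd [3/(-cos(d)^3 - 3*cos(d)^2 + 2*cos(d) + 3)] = 3*(-3*cos(d)^2 - 6*cos(d) + 2)*sin(d)/(cos(d)^3 + 3*cos(d)^2 - 2*cos(d) - 3)^2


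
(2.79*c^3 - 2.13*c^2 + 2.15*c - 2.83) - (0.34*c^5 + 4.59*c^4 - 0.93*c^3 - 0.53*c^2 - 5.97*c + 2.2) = -0.34*c^5 - 4.59*c^4 + 3.72*c^3 - 1.6*c^2 + 8.12*c - 5.03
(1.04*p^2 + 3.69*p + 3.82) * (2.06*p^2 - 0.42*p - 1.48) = 2.1424*p^4 + 7.1646*p^3 + 4.7802*p^2 - 7.0656*p - 5.6536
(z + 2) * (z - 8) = z^2 - 6*z - 16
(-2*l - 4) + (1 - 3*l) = -5*l - 3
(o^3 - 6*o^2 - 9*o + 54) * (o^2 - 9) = o^5 - 6*o^4 - 18*o^3 + 108*o^2 + 81*o - 486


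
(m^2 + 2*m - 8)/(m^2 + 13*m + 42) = (m^2 + 2*m - 8)/(m^2 + 13*m + 42)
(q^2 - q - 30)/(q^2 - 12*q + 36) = (q + 5)/(q - 6)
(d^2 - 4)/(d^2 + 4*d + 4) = (d - 2)/(d + 2)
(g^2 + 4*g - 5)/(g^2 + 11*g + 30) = (g - 1)/(g + 6)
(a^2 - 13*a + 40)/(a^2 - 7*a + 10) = (a - 8)/(a - 2)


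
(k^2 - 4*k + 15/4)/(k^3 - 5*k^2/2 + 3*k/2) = (k - 5/2)/(k*(k - 1))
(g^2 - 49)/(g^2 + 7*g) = (g - 7)/g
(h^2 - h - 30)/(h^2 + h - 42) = (h + 5)/(h + 7)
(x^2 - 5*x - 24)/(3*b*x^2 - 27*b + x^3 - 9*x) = (x - 8)/(3*b*x - 9*b + x^2 - 3*x)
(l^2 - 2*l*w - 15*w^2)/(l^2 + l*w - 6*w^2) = (-l + 5*w)/(-l + 2*w)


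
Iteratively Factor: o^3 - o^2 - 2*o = (o + 1)*(o^2 - 2*o) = o*(o + 1)*(o - 2)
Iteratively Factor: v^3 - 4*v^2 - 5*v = (v + 1)*(v^2 - 5*v) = v*(v + 1)*(v - 5)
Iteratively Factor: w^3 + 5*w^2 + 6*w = (w + 3)*(w^2 + 2*w) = (w + 2)*(w + 3)*(w)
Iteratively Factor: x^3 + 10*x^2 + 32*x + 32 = (x + 4)*(x^2 + 6*x + 8) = (x + 4)^2*(x + 2)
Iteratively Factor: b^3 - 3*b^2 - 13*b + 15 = (b + 3)*(b^2 - 6*b + 5) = (b - 1)*(b + 3)*(b - 5)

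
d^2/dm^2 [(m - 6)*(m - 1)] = 2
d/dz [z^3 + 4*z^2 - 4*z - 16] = 3*z^2 + 8*z - 4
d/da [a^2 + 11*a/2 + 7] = 2*a + 11/2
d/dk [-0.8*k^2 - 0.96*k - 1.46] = -1.6*k - 0.96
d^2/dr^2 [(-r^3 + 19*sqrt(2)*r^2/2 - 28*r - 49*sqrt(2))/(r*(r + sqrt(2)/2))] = 4*(-76*r^3 - 294*sqrt(2)*r^2 - 294*r - 49*sqrt(2))/(r^3*(4*r^3 + 6*sqrt(2)*r^2 + 6*r + sqrt(2)))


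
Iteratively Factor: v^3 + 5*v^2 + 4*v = (v)*(v^2 + 5*v + 4) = v*(v + 4)*(v + 1)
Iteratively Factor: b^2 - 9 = (b + 3)*(b - 3)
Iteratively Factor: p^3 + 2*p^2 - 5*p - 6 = (p + 3)*(p^2 - p - 2) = (p + 1)*(p + 3)*(p - 2)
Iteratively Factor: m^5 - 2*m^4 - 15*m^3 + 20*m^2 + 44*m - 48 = (m + 3)*(m^4 - 5*m^3 + 20*m - 16) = (m + 2)*(m + 3)*(m^3 - 7*m^2 + 14*m - 8) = (m - 2)*(m + 2)*(m + 3)*(m^2 - 5*m + 4) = (m - 2)*(m - 1)*(m + 2)*(m + 3)*(m - 4)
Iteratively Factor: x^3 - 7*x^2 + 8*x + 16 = (x - 4)*(x^2 - 3*x - 4) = (x - 4)^2*(x + 1)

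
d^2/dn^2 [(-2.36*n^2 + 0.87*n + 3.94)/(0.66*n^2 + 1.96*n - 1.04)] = (6.863736*n^3 + 0.578159999999996*n^2 + 34.163712*n + 34.122304)/(0.287496*n^6 + 2.561328*n^5 + 6.247296*n^4 - 0.542528*n^3 - 9.844224*n^2 + 6.359808*n - 1.124864)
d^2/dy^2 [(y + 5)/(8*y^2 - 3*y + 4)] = 2*((y + 5)*(16*y - 3)^2 - (24*y + 37)*(8*y^2 - 3*y + 4))/(8*y^2 - 3*y + 4)^3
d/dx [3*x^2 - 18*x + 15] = 6*x - 18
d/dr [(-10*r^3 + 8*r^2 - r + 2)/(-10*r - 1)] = (200*r^3 - 50*r^2 - 16*r + 21)/(100*r^2 + 20*r + 1)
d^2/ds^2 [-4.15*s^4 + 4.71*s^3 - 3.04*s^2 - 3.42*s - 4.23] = -49.8*s^2 + 28.26*s - 6.08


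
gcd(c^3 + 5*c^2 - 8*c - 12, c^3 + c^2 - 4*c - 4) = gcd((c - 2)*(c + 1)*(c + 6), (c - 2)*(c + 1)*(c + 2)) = c^2 - c - 2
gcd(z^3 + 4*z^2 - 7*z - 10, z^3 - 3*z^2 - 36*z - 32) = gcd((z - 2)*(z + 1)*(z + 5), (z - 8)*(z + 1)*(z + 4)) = z + 1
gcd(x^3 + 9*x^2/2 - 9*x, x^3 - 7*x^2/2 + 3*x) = x^2 - 3*x/2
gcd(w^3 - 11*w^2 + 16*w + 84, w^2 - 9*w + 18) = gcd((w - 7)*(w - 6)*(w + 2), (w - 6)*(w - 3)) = w - 6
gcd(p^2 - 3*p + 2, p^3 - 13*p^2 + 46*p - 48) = p - 2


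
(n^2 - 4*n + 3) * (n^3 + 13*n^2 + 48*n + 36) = n^5 + 9*n^4 - n^3 - 117*n^2 + 108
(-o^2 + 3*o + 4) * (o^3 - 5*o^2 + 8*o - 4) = -o^5 + 8*o^4 - 19*o^3 + 8*o^2 + 20*o - 16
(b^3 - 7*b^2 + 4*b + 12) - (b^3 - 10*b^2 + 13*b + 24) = 3*b^2 - 9*b - 12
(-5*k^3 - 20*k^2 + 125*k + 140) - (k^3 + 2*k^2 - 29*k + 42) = -6*k^3 - 22*k^2 + 154*k + 98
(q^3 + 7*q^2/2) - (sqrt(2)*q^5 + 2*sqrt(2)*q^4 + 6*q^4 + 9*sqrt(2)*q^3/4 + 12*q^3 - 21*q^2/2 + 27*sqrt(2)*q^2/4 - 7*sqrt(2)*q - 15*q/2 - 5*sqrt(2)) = -sqrt(2)*q^5 - 6*q^4 - 2*sqrt(2)*q^4 - 11*q^3 - 9*sqrt(2)*q^3/4 - 27*sqrt(2)*q^2/4 + 14*q^2 + 15*q/2 + 7*sqrt(2)*q + 5*sqrt(2)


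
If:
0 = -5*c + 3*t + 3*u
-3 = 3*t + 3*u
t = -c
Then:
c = -3/5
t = 3/5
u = -8/5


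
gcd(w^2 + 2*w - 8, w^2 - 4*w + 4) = w - 2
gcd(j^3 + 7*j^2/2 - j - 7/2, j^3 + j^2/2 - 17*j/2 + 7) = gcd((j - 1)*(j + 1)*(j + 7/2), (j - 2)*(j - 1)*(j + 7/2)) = j^2 + 5*j/2 - 7/2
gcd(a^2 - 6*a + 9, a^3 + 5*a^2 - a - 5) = 1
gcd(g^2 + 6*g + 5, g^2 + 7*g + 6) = g + 1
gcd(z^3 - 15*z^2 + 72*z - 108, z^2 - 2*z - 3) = z - 3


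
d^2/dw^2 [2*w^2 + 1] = 4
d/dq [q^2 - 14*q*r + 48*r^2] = 2*q - 14*r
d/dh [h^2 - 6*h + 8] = 2*h - 6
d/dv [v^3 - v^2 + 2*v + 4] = 3*v^2 - 2*v + 2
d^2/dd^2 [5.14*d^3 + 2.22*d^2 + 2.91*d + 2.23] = 30.84*d + 4.44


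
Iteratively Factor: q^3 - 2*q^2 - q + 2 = (q - 1)*(q^2 - q - 2) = (q - 1)*(q + 1)*(q - 2)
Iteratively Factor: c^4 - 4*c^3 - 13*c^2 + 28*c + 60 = (c - 3)*(c^3 - c^2 - 16*c - 20) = (c - 3)*(c + 2)*(c^2 - 3*c - 10) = (c - 3)*(c + 2)^2*(c - 5)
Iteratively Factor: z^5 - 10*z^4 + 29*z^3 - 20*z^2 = (z - 4)*(z^4 - 6*z^3 + 5*z^2) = z*(z - 4)*(z^3 - 6*z^2 + 5*z) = z*(z - 5)*(z - 4)*(z^2 - z) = z*(z - 5)*(z - 4)*(z - 1)*(z)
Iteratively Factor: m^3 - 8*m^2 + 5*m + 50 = (m - 5)*(m^2 - 3*m - 10) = (m - 5)^2*(m + 2)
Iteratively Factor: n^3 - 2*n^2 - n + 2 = (n - 1)*(n^2 - n - 2) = (n - 1)*(n + 1)*(n - 2)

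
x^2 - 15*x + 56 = (x - 8)*(x - 7)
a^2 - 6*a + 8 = (a - 4)*(a - 2)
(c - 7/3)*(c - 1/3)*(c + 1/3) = c^3 - 7*c^2/3 - c/9 + 7/27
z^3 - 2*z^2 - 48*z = z*(z - 8)*(z + 6)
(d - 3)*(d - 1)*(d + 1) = d^3 - 3*d^2 - d + 3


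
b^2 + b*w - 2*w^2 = (b - w)*(b + 2*w)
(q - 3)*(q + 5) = q^2 + 2*q - 15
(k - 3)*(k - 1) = k^2 - 4*k + 3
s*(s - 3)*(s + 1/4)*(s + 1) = s^4 - 7*s^3/4 - 7*s^2/2 - 3*s/4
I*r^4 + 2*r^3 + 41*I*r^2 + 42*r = r*(r - 7*I)*(r + 6*I)*(I*r + 1)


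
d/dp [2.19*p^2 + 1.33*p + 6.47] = 4.38*p + 1.33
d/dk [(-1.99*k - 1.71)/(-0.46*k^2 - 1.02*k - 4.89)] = (-0.9154*k^2 - 1.5732*k + 7.9869)/(0.2116*k^4 + 0.9384*k^3 + 5.5392*k^2 + 9.9756*k + 23.9121)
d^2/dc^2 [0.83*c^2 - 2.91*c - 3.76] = 1.66000000000000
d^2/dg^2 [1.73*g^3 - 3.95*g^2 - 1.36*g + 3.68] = 10.38*g - 7.9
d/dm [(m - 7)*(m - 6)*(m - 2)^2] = 4*m^3 - 51*m^2 + 196*m - 220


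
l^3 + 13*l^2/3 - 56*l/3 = l*(l - 8/3)*(l + 7)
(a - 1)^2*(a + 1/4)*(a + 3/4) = a^4 - a^3 - 13*a^2/16 + 5*a/8 + 3/16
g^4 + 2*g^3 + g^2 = g^2*(g + 1)^2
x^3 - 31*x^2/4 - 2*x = x*(x - 8)*(x + 1/4)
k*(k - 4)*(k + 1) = k^3 - 3*k^2 - 4*k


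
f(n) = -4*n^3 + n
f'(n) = 1 - 12*n^2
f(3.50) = -168.00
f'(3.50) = -146.00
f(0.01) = 0.01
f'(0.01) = 1.00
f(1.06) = -3.70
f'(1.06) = -12.48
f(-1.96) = 28.16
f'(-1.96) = -45.10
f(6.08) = -892.94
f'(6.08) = -442.60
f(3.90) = -233.38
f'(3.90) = -181.52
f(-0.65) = 0.45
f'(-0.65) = -4.07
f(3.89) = -231.57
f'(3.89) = -180.59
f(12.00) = -6900.00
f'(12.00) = -1727.00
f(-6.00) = 858.00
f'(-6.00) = -431.00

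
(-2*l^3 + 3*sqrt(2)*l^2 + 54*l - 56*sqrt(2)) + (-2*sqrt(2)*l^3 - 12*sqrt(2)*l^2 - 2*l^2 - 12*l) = -2*sqrt(2)*l^3 - 2*l^3 - 9*sqrt(2)*l^2 - 2*l^2 + 42*l - 56*sqrt(2)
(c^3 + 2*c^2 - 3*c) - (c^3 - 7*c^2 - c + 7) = 9*c^2 - 2*c - 7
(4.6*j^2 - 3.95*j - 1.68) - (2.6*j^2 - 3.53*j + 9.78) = 2.0*j^2 - 0.42*j - 11.46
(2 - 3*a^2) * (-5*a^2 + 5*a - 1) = 15*a^4 - 15*a^3 - 7*a^2 + 10*a - 2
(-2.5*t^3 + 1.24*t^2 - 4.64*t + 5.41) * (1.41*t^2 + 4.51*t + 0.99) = -3.525*t^5 - 9.5266*t^4 - 3.425*t^3 - 12.0707*t^2 + 19.8055*t + 5.3559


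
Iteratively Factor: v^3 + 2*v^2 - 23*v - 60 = (v + 4)*(v^2 - 2*v - 15) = (v - 5)*(v + 4)*(v + 3)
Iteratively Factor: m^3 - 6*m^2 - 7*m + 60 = (m + 3)*(m^2 - 9*m + 20) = (m - 4)*(m + 3)*(m - 5)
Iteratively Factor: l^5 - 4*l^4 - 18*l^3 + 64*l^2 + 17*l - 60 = (l - 3)*(l^4 - l^3 - 21*l^2 + l + 20) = (l - 3)*(l + 1)*(l^3 - 2*l^2 - 19*l + 20) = (l - 3)*(l - 1)*(l + 1)*(l^2 - l - 20) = (l - 5)*(l - 3)*(l - 1)*(l + 1)*(l + 4)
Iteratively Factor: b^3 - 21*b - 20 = (b + 4)*(b^2 - 4*b - 5) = (b - 5)*(b + 4)*(b + 1)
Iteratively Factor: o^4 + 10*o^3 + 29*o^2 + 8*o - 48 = (o + 4)*(o^3 + 6*o^2 + 5*o - 12) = (o + 4)^2*(o^2 + 2*o - 3) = (o - 1)*(o + 4)^2*(o + 3)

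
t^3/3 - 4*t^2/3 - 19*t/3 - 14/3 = (t/3 + 1/3)*(t - 7)*(t + 2)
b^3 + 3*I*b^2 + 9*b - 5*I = (b - I)^2*(b + 5*I)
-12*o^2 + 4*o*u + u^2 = (-2*o + u)*(6*o + u)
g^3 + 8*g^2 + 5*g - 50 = (g - 2)*(g + 5)^2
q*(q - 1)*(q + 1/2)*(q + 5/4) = q^4 + 3*q^3/4 - 9*q^2/8 - 5*q/8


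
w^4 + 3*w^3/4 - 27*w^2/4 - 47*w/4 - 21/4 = (w - 3)*(w + 1)^2*(w + 7/4)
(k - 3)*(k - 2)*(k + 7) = k^3 + 2*k^2 - 29*k + 42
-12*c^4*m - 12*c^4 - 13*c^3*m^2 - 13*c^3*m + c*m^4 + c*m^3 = (-4*c + m)*(c + m)*(3*c + m)*(c*m + c)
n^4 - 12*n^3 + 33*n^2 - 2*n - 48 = (n - 8)*(n - 3)*(n - 2)*(n + 1)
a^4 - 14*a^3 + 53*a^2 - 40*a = a*(a - 8)*(a - 5)*(a - 1)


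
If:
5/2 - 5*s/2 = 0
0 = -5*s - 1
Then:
No Solution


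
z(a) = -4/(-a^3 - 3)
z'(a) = -12*a^2/(-a^3 - 3)^2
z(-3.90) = -0.07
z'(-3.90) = -0.06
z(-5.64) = -0.02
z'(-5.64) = -0.01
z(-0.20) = 1.34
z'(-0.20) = -0.05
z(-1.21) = 3.26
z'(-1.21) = -11.64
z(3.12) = 0.12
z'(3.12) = -0.10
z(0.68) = 1.21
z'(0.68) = -0.51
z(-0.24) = 1.34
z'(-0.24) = -0.08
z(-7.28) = -0.01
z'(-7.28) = -0.00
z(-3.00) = -0.17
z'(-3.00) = -0.19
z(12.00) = 0.00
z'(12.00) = 0.00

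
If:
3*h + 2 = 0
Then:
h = -2/3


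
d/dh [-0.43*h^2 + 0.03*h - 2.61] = 0.03 - 0.86*h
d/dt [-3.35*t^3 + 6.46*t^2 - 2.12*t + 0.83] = -10.05*t^2 + 12.92*t - 2.12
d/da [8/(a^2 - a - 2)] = 8*(1 - 2*a)/(-a^2 + a + 2)^2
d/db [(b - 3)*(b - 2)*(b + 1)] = 3*b^2 - 8*b + 1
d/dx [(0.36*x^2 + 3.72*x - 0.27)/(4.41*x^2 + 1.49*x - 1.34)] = (-15.8688*x^2 + 1.4166*x - 4.5825)/(19.4481*x^4 + 13.1418*x^3 - 9.5987*x^2 - 3.9932*x + 1.7956)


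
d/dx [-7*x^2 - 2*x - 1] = -14*x - 2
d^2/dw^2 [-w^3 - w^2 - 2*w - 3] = -6*w - 2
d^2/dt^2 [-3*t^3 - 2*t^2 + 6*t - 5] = -18*t - 4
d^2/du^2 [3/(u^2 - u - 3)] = 6*(u^2 - u - (2*u - 1)^2 - 3)/(-u^2 + u + 3)^3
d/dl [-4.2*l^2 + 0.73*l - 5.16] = 0.73 - 8.4*l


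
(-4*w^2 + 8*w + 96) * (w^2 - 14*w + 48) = -4*w^4 + 64*w^3 - 208*w^2 - 960*w + 4608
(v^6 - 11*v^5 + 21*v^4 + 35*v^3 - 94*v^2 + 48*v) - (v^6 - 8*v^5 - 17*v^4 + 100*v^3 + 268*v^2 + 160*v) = -3*v^5 + 38*v^4 - 65*v^3 - 362*v^2 - 112*v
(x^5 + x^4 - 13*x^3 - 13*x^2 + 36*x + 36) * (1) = x^5 + x^4 - 13*x^3 - 13*x^2 + 36*x + 36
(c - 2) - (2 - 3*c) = 4*c - 4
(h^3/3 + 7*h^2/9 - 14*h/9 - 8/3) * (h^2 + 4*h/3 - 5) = h^5/3 + 11*h^4/9 - 59*h^3/27 - 233*h^2/27 + 38*h/9 + 40/3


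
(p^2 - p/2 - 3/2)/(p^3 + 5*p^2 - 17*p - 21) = (p - 3/2)/(p^2 + 4*p - 21)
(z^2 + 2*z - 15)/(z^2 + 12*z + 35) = (z - 3)/(z + 7)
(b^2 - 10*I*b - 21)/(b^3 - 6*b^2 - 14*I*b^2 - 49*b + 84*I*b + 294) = (b - 3*I)/(b^2 - b*(6 + 7*I) + 42*I)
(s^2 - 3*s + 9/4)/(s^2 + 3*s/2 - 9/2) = (s - 3/2)/(s + 3)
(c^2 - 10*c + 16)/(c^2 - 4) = (c - 8)/(c + 2)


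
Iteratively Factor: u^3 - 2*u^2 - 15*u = (u - 5)*(u^2 + 3*u) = (u - 5)*(u + 3)*(u)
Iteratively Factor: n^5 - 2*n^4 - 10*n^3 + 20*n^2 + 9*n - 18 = (n + 1)*(n^4 - 3*n^3 - 7*n^2 + 27*n - 18) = (n - 2)*(n + 1)*(n^3 - n^2 - 9*n + 9) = (n - 2)*(n - 1)*(n + 1)*(n^2 - 9) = (n - 3)*(n - 2)*(n - 1)*(n + 1)*(n + 3)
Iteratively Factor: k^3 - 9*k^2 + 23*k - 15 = (k - 3)*(k^2 - 6*k + 5) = (k - 3)*(k - 1)*(k - 5)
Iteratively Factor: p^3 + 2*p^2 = (p)*(p^2 + 2*p) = p^2*(p + 2)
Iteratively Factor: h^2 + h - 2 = (h + 2)*(h - 1)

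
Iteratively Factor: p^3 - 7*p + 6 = (p - 2)*(p^2 + 2*p - 3) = (p - 2)*(p + 3)*(p - 1)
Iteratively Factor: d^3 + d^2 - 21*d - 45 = (d - 5)*(d^2 + 6*d + 9) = (d - 5)*(d + 3)*(d + 3)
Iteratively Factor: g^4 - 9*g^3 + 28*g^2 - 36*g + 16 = (g - 1)*(g^3 - 8*g^2 + 20*g - 16) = (g - 2)*(g - 1)*(g^2 - 6*g + 8) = (g - 2)^2*(g - 1)*(g - 4)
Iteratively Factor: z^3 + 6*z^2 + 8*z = (z + 2)*(z^2 + 4*z) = z*(z + 2)*(z + 4)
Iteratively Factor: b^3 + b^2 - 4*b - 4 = (b + 1)*(b^2 - 4) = (b - 2)*(b + 1)*(b + 2)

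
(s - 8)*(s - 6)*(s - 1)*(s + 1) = s^4 - 14*s^3 + 47*s^2 + 14*s - 48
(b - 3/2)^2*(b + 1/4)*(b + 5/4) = b^4 - 3*b^3/2 - 31*b^2/16 + 39*b/16 + 45/64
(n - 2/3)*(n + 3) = n^2 + 7*n/3 - 2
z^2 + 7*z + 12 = (z + 3)*(z + 4)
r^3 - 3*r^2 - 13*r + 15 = (r - 5)*(r - 1)*(r + 3)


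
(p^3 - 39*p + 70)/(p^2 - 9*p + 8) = (p^3 - 39*p + 70)/(p^2 - 9*p + 8)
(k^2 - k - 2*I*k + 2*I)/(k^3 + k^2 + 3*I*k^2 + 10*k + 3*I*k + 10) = (k - 1)/(k^2 + k*(1 + 5*I) + 5*I)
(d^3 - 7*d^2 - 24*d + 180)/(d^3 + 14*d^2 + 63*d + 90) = (d^2 - 12*d + 36)/(d^2 + 9*d + 18)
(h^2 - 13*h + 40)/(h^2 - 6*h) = (h^2 - 13*h + 40)/(h*(h - 6))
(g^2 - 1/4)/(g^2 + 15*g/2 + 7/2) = (g - 1/2)/(g + 7)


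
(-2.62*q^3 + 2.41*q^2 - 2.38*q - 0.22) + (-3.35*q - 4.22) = -2.62*q^3 + 2.41*q^2 - 5.73*q - 4.44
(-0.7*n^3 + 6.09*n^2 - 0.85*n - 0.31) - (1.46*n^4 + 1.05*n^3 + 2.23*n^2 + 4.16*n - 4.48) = -1.46*n^4 - 1.75*n^3 + 3.86*n^2 - 5.01*n + 4.17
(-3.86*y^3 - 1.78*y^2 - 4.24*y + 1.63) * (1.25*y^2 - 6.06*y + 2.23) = -4.825*y^5 + 21.1666*y^4 - 3.121*y^3 + 23.7625*y^2 - 19.333*y + 3.6349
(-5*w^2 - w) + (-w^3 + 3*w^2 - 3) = -w^3 - 2*w^2 - w - 3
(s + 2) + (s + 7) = 2*s + 9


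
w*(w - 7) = w^2 - 7*w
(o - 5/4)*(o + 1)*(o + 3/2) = o^3 + 5*o^2/4 - 13*o/8 - 15/8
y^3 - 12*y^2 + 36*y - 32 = (y - 8)*(y - 2)^2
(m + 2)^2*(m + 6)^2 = m^4 + 16*m^3 + 88*m^2 + 192*m + 144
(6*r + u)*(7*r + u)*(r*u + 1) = 42*r^3*u + 13*r^2*u^2 + 42*r^2 + r*u^3 + 13*r*u + u^2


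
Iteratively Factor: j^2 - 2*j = (j - 2)*(j)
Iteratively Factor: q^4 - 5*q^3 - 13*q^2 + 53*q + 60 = (q + 1)*(q^3 - 6*q^2 - 7*q + 60) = (q + 1)*(q + 3)*(q^2 - 9*q + 20) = (q - 4)*(q + 1)*(q + 3)*(q - 5)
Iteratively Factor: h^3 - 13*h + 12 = (h - 3)*(h^2 + 3*h - 4) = (h - 3)*(h - 1)*(h + 4)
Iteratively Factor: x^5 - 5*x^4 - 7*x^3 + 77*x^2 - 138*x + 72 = (x - 3)*(x^4 - 2*x^3 - 13*x^2 + 38*x - 24) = (x - 3)*(x - 1)*(x^3 - x^2 - 14*x + 24) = (x - 3)*(x - 2)*(x - 1)*(x^2 + x - 12) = (x - 3)*(x - 2)*(x - 1)*(x + 4)*(x - 3)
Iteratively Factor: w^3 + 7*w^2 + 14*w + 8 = (w + 4)*(w^2 + 3*w + 2) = (w + 2)*(w + 4)*(w + 1)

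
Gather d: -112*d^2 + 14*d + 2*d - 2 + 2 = -112*d^2 + 16*d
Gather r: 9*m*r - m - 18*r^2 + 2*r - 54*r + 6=-m - 18*r^2 + r*(9*m - 52) + 6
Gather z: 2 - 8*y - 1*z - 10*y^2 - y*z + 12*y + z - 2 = -10*y^2 - y*z + 4*y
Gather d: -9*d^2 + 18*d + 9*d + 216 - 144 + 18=-9*d^2 + 27*d + 90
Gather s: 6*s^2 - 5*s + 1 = 6*s^2 - 5*s + 1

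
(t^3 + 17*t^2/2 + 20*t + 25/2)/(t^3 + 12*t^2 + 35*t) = (2*t^2 + 7*t + 5)/(2*t*(t + 7))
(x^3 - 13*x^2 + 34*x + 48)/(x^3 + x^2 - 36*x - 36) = (x - 8)/(x + 6)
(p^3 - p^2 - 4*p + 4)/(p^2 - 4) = p - 1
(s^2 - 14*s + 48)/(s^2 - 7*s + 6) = (s - 8)/(s - 1)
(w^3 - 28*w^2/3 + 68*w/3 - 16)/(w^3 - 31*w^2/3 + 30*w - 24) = (w - 2)/(w - 3)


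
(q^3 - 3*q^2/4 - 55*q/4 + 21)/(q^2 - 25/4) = (4*q^3 - 3*q^2 - 55*q + 84)/(4*q^2 - 25)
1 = 1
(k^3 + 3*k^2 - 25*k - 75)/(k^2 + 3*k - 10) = (k^2 - 2*k - 15)/(k - 2)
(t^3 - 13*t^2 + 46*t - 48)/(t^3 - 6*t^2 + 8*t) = (t^2 - 11*t + 24)/(t*(t - 4))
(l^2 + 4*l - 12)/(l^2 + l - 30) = (l - 2)/(l - 5)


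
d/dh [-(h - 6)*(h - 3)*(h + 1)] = -3*h^2 + 16*h - 9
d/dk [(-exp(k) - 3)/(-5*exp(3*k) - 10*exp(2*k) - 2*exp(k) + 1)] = (-(exp(k) + 3)*(15*exp(2*k) + 20*exp(k) + 2) + 5*exp(3*k) + 10*exp(2*k) + 2*exp(k) - 1)*exp(k)/(5*exp(3*k) + 10*exp(2*k) + 2*exp(k) - 1)^2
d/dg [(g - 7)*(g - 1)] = 2*g - 8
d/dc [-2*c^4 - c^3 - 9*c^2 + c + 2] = -8*c^3 - 3*c^2 - 18*c + 1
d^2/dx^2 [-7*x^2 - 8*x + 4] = -14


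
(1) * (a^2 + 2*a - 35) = a^2 + 2*a - 35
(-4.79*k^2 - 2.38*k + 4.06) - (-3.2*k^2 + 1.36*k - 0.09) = -1.59*k^2 - 3.74*k + 4.15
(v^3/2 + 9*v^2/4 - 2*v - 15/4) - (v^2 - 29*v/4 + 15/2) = v^3/2 + 5*v^2/4 + 21*v/4 - 45/4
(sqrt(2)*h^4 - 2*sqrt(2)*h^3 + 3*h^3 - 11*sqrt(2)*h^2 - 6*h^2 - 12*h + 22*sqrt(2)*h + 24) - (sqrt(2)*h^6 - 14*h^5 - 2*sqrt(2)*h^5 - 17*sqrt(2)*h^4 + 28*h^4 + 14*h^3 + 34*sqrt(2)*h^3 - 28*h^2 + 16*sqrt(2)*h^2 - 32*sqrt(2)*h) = -sqrt(2)*h^6 + 2*sqrt(2)*h^5 + 14*h^5 - 28*h^4 + 18*sqrt(2)*h^4 - 36*sqrt(2)*h^3 - 11*h^3 - 27*sqrt(2)*h^2 + 22*h^2 - 12*h + 54*sqrt(2)*h + 24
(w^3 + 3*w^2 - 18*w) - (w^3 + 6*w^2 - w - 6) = -3*w^2 - 17*w + 6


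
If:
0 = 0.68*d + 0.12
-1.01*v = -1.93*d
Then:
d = -0.18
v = -0.34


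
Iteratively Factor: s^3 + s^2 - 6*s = (s + 3)*(s^2 - 2*s) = s*(s + 3)*(s - 2)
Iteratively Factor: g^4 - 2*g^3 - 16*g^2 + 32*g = (g - 4)*(g^3 + 2*g^2 - 8*g) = g*(g - 4)*(g^2 + 2*g - 8) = g*(g - 4)*(g - 2)*(g + 4)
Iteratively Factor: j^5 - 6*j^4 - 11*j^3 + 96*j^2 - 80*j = (j + 4)*(j^4 - 10*j^3 + 29*j^2 - 20*j) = (j - 5)*(j + 4)*(j^3 - 5*j^2 + 4*j) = j*(j - 5)*(j + 4)*(j^2 - 5*j + 4) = j*(j - 5)*(j - 1)*(j + 4)*(j - 4)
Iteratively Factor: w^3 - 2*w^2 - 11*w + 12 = (w - 1)*(w^2 - w - 12) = (w - 4)*(w - 1)*(w + 3)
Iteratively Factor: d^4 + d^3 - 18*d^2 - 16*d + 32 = (d + 2)*(d^3 - d^2 - 16*d + 16) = (d - 1)*(d + 2)*(d^2 - 16) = (d - 1)*(d + 2)*(d + 4)*(d - 4)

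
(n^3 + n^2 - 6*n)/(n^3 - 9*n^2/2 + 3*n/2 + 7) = 2*n*(n + 3)/(2*n^2 - 5*n - 7)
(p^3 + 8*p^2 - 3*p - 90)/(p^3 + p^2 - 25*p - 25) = (p^2 + 3*p - 18)/(p^2 - 4*p - 5)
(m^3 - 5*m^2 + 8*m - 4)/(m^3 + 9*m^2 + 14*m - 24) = (m^2 - 4*m + 4)/(m^2 + 10*m + 24)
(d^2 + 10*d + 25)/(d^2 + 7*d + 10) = (d + 5)/(d + 2)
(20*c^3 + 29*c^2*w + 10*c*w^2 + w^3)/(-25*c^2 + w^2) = (4*c^2 + 5*c*w + w^2)/(-5*c + w)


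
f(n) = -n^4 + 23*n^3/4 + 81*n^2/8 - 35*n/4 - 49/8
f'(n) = -4*n^3 + 69*n^2/4 + 81*n/4 - 35/4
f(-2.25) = -26.30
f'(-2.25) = 78.58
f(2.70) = 104.09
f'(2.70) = 92.95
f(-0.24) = -3.52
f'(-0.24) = -12.56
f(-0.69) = 2.62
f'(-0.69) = -13.20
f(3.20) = 153.11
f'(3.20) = 101.62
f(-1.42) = 6.19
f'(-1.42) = 8.73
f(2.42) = 79.19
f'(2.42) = 84.59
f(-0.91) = 5.20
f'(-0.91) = -9.88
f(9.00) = -1634.00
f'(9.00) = -1345.25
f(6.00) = 251.88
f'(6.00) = -130.25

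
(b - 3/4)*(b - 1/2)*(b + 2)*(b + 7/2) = b^4 + 17*b^3/4 + b^2/2 - 107*b/16 + 21/8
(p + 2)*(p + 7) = p^2 + 9*p + 14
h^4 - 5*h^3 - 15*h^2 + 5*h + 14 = (h - 7)*(h - 1)*(h + 1)*(h + 2)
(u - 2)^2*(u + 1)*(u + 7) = u^4 + 4*u^3 - 21*u^2 + 4*u + 28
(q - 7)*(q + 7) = q^2 - 49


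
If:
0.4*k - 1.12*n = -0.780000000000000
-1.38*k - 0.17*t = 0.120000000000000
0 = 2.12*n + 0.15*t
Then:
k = 2.98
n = 1.76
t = -24.87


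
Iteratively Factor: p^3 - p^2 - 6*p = (p - 3)*(p^2 + 2*p) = p*(p - 3)*(p + 2)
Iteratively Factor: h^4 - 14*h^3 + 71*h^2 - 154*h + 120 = (h - 3)*(h^3 - 11*h^2 + 38*h - 40) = (h - 4)*(h - 3)*(h^2 - 7*h + 10) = (h - 5)*(h - 4)*(h - 3)*(h - 2)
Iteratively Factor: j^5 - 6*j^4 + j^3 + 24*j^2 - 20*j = (j - 5)*(j^4 - j^3 - 4*j^2 + 4*j) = (j - 5)*(j + 2)*(j^3 - 3*j^2 + 2*j) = (j - 5)*(j - 2)*(j + 2)*(j^2 - j) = (j - 5)*(j - 2)*(j - 1)*(j + 2)*(j)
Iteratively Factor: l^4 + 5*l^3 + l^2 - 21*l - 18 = (l + 3)*(l^3 + 2*l^2 - 5*l - 6) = (l + 3)^2*(l^2 - l - 2) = (l + 1)*(l + 3)^2*(l - 2)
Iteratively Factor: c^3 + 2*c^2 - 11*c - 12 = (c - 3)*(c^2 + 5*c + 4) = (c - 3)*(c + 4)*(c + 1)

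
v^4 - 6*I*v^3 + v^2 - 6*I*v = v*(v - 6*I)*(v - I)*(v + I)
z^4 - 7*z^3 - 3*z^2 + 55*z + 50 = (z - 5)^2*(z + 1)*(z + 2)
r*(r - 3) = r^2 - 3*r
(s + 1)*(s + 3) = s^2 + 4*s + 3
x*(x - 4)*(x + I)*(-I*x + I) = -I*x^4 + x^3 + 5*I*x^3 - 5*x^2 - 4*I*x^2 + 4*x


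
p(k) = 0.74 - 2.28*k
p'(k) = -2.28000000000000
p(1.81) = -3.39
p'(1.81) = -2.28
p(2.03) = -3.89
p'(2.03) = -2.28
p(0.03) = 0.67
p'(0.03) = -2.28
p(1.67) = -3.07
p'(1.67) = -2.28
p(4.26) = -8.97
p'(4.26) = -2.28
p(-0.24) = 1.29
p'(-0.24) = -2.28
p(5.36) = -11.48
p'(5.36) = -2.28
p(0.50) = -0.40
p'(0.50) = -2.28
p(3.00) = -6.10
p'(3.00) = -2.28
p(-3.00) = 7.58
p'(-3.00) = -2.28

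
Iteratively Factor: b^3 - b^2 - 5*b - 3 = (b + 1)*(b^2 - 2*b - 3) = (b + 1)^2*(b - 3)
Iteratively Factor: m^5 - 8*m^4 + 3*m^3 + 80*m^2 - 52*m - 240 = (m + 2)*(m^4 - 10*m^3 + 23*m^2 + 34*m - 120) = (m - 4)*(m + 2)*(m^3 - 6*m^2 - m + 30) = (m - 4)*(m + 2)^2*(m^2 - 8*m + 15) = (m - 4)*(m - 3)*(m + 2)^2*(m - 5)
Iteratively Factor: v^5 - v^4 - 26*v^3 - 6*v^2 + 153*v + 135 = (v + 3)*(v^4 - 4*v^3 - 14*v^2 + 36*v + 45) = (v - 3)*(v + 3)*(v^3 - v^2 - 17*v - 15) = (v - 3)*(v + 1)*(v + 3)*(v^2 - 2*v - 15) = (v - 3)*(v + 1)*(v + 3)^2*(v - 5)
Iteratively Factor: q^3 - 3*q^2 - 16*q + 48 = (q - 3)*(q^2 - 16) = (q - 4)*(q - 3)*(q + 4)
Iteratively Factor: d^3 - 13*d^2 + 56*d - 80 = (d - 4)*(d^2 - 9*d + 20) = (d - 5)*(d - 4)*(d - 4)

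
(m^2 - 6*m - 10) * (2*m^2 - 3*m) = 2*m^4 - 15*m^3 - 2*m^2 + 30*m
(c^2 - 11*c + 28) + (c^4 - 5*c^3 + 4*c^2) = c^4 - 5*c^3 + 5*c^2 - 11*c + 28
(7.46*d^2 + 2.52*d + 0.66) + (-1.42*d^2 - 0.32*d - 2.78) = 6.04*d^2 + 2.2*d - 2.12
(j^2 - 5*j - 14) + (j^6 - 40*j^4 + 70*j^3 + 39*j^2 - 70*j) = j^6 - 40*j^4 + 70*j^3 + 40*j^2 - 75*j - 14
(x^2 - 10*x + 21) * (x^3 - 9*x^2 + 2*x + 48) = x^5 - 19*x^4 + 113*x^3 - 161*x^2 - 438*x + 1008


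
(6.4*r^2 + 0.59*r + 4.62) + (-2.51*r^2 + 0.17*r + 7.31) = 3.89*r^2 + 0.76*r + 11.93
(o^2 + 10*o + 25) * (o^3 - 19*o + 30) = o^5 + 10*o^4 + 6*o^3 - 160*o^2 - 175*o + 750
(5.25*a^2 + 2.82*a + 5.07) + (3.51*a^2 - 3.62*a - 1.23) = 8.76*a^2 - 0.8*a + 3.84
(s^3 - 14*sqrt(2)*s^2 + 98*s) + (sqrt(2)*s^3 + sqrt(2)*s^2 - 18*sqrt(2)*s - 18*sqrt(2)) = s^3 + sqrt(2)*s^3 - 13*sqrt(2)*s^2 - 18*sqrt(2)*s + 98*s - 18*sqrt(2)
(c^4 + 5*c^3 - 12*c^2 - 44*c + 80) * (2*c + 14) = 2*c^5 + 24*c^4 + 46*c^3 - 256*c^2 - 456*c + 1120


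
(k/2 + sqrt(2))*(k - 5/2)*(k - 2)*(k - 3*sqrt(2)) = k^4/2 - 9*k^3/4 - sqrt(2)*k^3/2 - 7*k^2/2 + 9*sqrt(2)*k^2/4 - 5*sqrt(2)*k/2 + 27*k - 30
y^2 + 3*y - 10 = (y - 2)*(y + 5)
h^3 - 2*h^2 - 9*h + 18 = (h - 3)*(h - 2)*(h + 3)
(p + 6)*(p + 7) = p^2 + 13*p + 42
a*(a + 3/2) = a^2 + 3*a/2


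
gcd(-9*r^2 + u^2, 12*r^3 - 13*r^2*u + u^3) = 3*r - u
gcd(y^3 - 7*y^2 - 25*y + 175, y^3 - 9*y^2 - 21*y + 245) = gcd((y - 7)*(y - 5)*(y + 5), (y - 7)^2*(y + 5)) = y^2 - 2*y - 35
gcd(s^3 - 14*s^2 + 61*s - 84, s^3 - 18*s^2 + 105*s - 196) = s^2 - 11*s + 28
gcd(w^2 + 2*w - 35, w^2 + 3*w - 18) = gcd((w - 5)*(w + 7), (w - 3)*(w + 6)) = 1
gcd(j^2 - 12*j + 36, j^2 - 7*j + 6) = j - 6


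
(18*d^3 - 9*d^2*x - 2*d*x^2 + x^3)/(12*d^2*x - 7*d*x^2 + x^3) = (-6*d^2 + d*x + x^2)/(x*(-4*d + x))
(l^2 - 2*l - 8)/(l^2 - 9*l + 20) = (l + 2)/(l - 5)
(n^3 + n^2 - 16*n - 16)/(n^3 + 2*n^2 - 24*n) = (n^2 + 5*n + 4)/(n*(n + 6))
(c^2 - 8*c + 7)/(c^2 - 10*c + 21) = (c - 1)/(c - 3)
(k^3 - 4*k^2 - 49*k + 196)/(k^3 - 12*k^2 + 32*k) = (k^2 - 49)/(k*(k - 8))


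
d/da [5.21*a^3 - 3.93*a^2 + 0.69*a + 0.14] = 15.63*a^2 - 7.86*a + 0.69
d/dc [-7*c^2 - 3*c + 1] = -14*c - 3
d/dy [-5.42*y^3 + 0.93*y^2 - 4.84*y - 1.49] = -16.26*y^2 + 1.86*y - 4.84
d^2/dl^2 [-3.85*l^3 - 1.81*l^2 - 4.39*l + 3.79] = -23.1*l - 3.62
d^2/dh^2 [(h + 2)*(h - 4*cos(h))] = 2*(2*h + 4)*cos(h) + 8*sin(h) + 2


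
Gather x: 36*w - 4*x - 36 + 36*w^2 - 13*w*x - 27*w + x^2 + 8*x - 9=36*w^2 + 9*w + x^2 + x*(4 - 13*w) - 45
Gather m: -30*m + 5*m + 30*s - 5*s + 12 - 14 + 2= -25*m + 25*s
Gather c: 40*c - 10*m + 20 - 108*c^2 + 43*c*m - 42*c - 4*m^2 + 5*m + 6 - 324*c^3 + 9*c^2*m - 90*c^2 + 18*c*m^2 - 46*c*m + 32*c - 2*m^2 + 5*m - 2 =-324*c^3 + c^2*(9*m - 198) + c*(18*m^2 - 3*m + 30) - 6*m^2 + 24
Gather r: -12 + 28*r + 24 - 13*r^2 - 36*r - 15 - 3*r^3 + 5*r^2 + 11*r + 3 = -3*r^3 - 8*r^2 + 3*r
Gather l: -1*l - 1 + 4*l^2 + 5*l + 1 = 4*l^2 + 4*l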